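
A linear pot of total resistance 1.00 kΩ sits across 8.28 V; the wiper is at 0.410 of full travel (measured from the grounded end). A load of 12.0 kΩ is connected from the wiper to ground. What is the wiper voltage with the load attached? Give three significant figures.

V ≈ 3.33 V

The wiper splits the pot into (1−α)R = 590.0 Ω above and αR = 410.0 Ω below.
Lower section ‖ load = 396.5 Ω.
V_wiper = 8.28 × 396.5/(590.0 + 396.5) = 3.33 V.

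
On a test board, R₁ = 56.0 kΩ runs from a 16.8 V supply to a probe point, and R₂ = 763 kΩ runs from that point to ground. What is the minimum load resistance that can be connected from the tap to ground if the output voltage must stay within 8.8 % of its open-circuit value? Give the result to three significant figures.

Output resistance R_th = R₁‖R₂ = (56.0 × 763)/819.0 = 52.17 kΩ.
The fractional drop is R_th/(R_th + R_L); requiring this ≤ 0.0880 gives R_L ≥ R_th(1/0.0880 − 1) = 52.17 × 10.36 = 541 kΩ.

R_L(min) ≈ 541 kΩ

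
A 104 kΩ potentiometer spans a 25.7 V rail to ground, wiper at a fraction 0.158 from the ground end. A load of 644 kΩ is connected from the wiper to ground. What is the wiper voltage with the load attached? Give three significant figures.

The wiper splits the pot into (1−α)R = 87.57 kΩ above and αR = 16.43 kΩ below.
Lower section ‖ load = 16.02 kΩ.
V_wiper = 25.7 × 16.02/(87.57 + 16.02) = 3.98 V.

V ≈ 3.98 V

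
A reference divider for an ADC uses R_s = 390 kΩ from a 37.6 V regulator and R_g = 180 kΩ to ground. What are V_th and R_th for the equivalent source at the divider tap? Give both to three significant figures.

V_th = 11.9 V, R_th = 123 kΩ

V_th is the open-circuit tap voltage: 37.6 × 180/(390 + 180) = 11.9 V.
With the supply zeroed, R_s and R_g appear in parallel from the tap: R_th = R_s‖R_g = (390 × 180)/570.0 = 123 kΩ.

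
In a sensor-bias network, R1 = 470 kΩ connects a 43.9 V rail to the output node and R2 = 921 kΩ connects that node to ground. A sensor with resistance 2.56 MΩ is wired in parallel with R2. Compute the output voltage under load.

The load sits in parallel with R2: R2‖R_L = (921 × 2560) / (921 + 2560) = 677.3 kΩ.
V_out = 43.9 × 677.3 / (470 + 677.3) = 43.9 × 677.3/1147 = 25.9 V.

V_out ≈ 25.9 V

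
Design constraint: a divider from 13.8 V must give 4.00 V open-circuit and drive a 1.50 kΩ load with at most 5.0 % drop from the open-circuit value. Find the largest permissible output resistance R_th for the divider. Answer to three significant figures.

Loading drop = R_th/(R_th + R_L) ≤ 0.0500, so R_th ≤ R_L · ε/(1−ε) = 1.50 kΩ × 0.0500/0.9500 = 78.9 Ω.
(Any R1, R2 with R2/(R1+R2) = 0.290 and R1‖R2 ≤ 78.9 Ω will meet the spec.)

R_th ≤ 78.9 Ω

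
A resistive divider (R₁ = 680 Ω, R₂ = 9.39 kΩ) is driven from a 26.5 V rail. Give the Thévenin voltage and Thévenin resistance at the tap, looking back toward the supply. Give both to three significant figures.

V_th is the open-circuit tap voltage: 26.5 × 9390/(680 + 9390) = 24.7 V.
With the supply zeroed, R₁ and R₂ appear in parallel from the tap: R_th = R₁‖R₂ = (680 × 9390)/10070 = 634 Ω.

V_th = 24.7 V, R_th = 634 Ω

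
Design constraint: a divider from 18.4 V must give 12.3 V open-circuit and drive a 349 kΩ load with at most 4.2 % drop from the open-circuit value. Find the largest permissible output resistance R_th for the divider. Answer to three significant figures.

R_th ≤ 15.3 kΩ

Loading drop = R_th/(R_th + R_L) ≤ 0.0420, so R_th ≤ R_L · ε/(1−ε) = 349 kΩ × 0.0420/0.9580 = 15.3 kΩ.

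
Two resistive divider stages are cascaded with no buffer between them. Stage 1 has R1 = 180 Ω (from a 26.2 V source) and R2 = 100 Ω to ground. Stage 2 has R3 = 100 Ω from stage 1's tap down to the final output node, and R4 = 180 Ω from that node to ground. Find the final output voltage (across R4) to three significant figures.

Stage 2 presents R3+R4 = 280.0 Ω as a load on stage 1's tap.
Stage 1's lower leg becomes R2‖(R3+R4) = 73.68 Ω, so V_mid = 26.2 × 73.68/253.7 = 7.610 V.
Stage 2 is itself unloaded: V_out = V_mid × R4/(R3+R4) = 7.610 × 180/280.0 = 4.89 V.

V_out ≈ 4.89 V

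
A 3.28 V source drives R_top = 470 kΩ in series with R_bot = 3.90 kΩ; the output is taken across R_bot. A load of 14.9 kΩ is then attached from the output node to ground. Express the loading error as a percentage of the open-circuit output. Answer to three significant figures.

20.6 %

Unloaded V = 3.28 × 3.90/473.9 = 0.02699 V.
Loaded: R_bot‖R_L = 3.091 kΩ, giving V = 3.28 × 3.091/473.1 = 0.02143 V.
Drop = (0.02699 − 0.02143) / 0.02699 = 20.6 %.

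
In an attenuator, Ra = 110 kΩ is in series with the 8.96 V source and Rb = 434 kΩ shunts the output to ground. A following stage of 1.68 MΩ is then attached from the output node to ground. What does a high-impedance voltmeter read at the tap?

V_out ≈ 6.79 V

The load sits in parallel with Rb: Rb‖R_L = (434 × 1680) / (434 + 1680) = 344.9 kΩ.
V_out = 8.96 × 344.9 / (110 + 344.9) = 8.96 × 344.9/454.9 = 6.79 V.
(Unloaded it would have been 7.15 V.)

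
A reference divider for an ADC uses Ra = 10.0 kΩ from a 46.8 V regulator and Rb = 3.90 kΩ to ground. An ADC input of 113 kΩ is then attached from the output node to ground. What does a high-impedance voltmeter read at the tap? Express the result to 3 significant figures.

The load sits in parallel with Rb: Rb‖R_L = (3.90 × 113) / (3.90 + 113) = 3.770 kΩ.
V_out = 46.8 × 3.770 / (10.0 + 3.770) = 46.8 × 3.770/13.77 = 12.8 V.
(Unloaded it would have been 13.1 V.)

V_out ≈ 12.8 V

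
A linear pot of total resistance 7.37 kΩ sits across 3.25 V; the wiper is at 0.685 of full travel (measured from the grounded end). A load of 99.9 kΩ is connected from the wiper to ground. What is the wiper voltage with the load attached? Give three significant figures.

The wiper splits the pot into (1−α)R = 2.322 kΩ above and αR = 5.048 kΩ below.
Lower section ‖ load = 4.806 kΩ.
V_wiper = 3.25 × 4.806/(2.322 + 4.806) = 2.19 V.

V ≈ 2.19 V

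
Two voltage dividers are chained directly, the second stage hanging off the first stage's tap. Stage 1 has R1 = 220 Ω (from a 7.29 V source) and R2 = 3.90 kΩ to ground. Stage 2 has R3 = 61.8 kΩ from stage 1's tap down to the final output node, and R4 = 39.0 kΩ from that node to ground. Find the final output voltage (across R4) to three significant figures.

V_out ≈ 2.66 V

Stage 2 presents R3+R4 = 100800 Ω as a load on stage 1's tap.
Stage 1's lower leg becomes R2‖(R3+R4) = 3755 Ω, so V_mid = 7.29 × 3755/3975 = 6.887 V.
Stage 2 is itself unloaded: V_out = V_mid × R4/(R3+R4) = 6.887 × 39000/100800 = 2.66 V.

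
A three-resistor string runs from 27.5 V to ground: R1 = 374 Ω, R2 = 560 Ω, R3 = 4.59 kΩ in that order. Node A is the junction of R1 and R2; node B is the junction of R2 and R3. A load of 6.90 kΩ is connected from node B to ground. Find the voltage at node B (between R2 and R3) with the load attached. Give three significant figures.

V ≈ 20.5 V

At node B, R3 is in parallel with the load: R3‖R_L = 2756 Ω.
Below node A the resistance is R2 + (R3‖R_L) = 3316 Ω, so V_A = 27.5 × 3316/3690 = 24.71 V.
Then V_B = V_A × (R3‖R_L)/(R2 + R3‖R_L) = 24.71 × 2756/3316 = 20.5 V.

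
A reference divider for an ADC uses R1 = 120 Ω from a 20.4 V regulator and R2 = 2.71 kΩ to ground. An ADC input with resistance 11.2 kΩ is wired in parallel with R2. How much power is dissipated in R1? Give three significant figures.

P ≈ 9.42 mW

Total resistance from the source is R1 + (R2‖R_L) = 2302 Ω, so I = 20.4/2302 Ω = 8.862 mA.
P = I²·R1 = (8.862 mA)² × 120 Ω = 9.42 mW.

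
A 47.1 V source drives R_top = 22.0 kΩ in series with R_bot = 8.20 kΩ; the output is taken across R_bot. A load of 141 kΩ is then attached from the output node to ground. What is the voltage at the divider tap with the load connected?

The load sits in parallel with R_bot: R_bot‖R_L = (8.20 × 141) / (8.20 + 141) = 7.749 kΩ.
V_out = 47.1 × 7.749 / (22.0 + 7.749) = 47.1 × 7.749/29.75 = 12.3 V.

V_out ≈ 12.3 V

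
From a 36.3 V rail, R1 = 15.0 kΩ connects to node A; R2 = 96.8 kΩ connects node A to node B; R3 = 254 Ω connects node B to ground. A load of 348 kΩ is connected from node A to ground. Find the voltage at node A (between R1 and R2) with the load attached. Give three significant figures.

Below node A the series string R2+R3 = 97050 Ω sits in parallel with the 348000 Ω load: 75890 Ω.
V_A = 36.3 × 75890/(15000 + 75890) = 30.3 V.

V ≈ 30.3 V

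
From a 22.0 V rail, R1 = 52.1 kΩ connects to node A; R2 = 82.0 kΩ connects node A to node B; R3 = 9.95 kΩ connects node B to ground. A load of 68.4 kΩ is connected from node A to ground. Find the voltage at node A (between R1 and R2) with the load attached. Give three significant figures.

V ≈ 9.45 V

Below node A the series string R2+R3 = 91.95 kΩ sits in parallel with the 68.4 kΩ load: 39.22 kΩ.
V_A = 22.0 × 39.22/(52.1 + 39.22) = 9.45 V.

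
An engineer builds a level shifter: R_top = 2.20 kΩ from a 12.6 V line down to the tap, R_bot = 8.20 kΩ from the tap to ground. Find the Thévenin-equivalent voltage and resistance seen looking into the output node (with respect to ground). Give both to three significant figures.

V_th = 9.93 V, R_th = 1.73 kΩ

V_th is the open-circuit tap voltage: 12.6 × 8.20/(2.20 + 8.20) = 9.93 V.
With the supply zeroed, R_top and R_bot appear in parallel from the tap: R_th = R_top‖R_bot = (2.20 × 8.20)/10.40 = 1.73 kΩ.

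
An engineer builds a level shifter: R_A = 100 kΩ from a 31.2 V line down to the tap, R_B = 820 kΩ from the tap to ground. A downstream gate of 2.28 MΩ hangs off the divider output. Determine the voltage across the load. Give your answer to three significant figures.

The load sits in parallel with R_B: R_B‖R_L = (820 × 2280) / (820 + 2280) = 603.1 kΩ.
V_out = 31.2 × 603.1 / (100 + 603.1) = 31.2 × 603.1/703.1 = 26.8 V.

V_out ≈ 26.8 V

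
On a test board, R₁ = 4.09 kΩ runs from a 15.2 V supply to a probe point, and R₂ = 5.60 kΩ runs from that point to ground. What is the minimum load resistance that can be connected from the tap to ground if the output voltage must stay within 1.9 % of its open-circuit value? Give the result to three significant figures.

R_L(min) ≈ 122 kΩ

Output resistance R_th = R₁‖R₂ = (4.09 × 5.60)/9.690 = 2.364 kΩ.
The fractional drop is R_th/(R_th + R_L); requiring this ≤ 0.0190 gives R_L ≥ R_th(1/0.0190 − 1) = 2.364 × 51.63 = 122 kΩ.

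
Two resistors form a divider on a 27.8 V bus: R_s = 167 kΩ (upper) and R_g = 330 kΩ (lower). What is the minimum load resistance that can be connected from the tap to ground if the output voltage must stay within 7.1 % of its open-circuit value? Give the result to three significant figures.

R_L(min) ≈ 1.45 MΩ

Output resistance R_th = R_s‖R_g = (167 × 330)/497.0 = 110.9 kΩ.
The fractional drop is R_th/(R_th + R_L); requiring this ≤ 0.0710 gives R_L ≥ R_th(1/0.0710 − 1) = 110.9 × 13.08 = 1.45 MΩ.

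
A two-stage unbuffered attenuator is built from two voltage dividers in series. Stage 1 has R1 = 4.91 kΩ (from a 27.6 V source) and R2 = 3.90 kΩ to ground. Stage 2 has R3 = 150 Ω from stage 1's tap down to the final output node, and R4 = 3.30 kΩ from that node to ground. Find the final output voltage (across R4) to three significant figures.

V_out ≈ 7.17 V

Stage 2 presents R3+R4 = 3450 Ω as a load on stage 1's tap.
Stage 1's lower leg becomes R2‖(R3+R4) = 1831 Ω, so V_mid = 27.6 × 1831/6741 = 7.496 V.
Stage 2 is itself unloaded: V_out = V_mid × R4/(R3+R4) = 7.496 × 3300/3450 = 7.17 V.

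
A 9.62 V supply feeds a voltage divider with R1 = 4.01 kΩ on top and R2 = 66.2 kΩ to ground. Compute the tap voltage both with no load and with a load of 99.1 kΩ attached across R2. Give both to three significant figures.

Unloaded: 9.07 V; loaded: 8.74 V

Open-circuit: V = 9.62 × 66.2/(4.01 + 66.2) = 9.07 V.
With the load, R2 becomes R2‖R_L = 39.69 kΩ, so V = 9.62 × 39.69/43.70 = 8.74 V.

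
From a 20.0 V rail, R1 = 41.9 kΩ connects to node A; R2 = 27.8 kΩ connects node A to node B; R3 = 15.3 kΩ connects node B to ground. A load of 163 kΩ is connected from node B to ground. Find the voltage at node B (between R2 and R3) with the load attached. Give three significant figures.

At node B, R3 is in parallel with the load: R3‖R_L = 13.99 kΩ.
Below node A the resistance is R2 + (R3‖R_L) = 41.79 kΩ, so V_A = 20.0 × 41.79/83.69 = 9.987 V.
Then V_B = V_A × (R3‖R_L)/(R2 + R3‖R_L) = 9.987 × 13.99/41.79 = 3.34 V.

V ≈ 3.34 V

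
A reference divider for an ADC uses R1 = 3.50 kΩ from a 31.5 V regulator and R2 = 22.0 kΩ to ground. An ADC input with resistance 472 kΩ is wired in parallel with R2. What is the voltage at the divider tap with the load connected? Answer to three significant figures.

V_out ≈ 27.0 V

The load sits in parallel with R2: R2‖R_L = (22.0 × 472) / (22.0 + 472) = 21.02 kΩ.
V_out = 31.5 × 21.02 / (3.50 + 21.02) = 31.5 × 21.02/24.52 = 27.0 V.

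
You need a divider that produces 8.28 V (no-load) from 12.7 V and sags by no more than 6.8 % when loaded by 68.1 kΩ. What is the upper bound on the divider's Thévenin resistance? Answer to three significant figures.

R_th ≤ 4.97 kΩ

Loading drop = R_th/(R_th + R_L) ≤ 0.0680, so R_th ≤ R_L · ε/(1−ε) = 68.1 kΩ × 0.0680/0.9320 = 4.97 kΩ.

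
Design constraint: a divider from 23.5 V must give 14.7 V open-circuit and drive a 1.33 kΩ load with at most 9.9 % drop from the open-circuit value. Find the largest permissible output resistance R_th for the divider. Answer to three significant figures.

R_th ≤ 146 Ω

Loading drop = R_th/(R_th + R_L) ≤ 0.0990, so R_th ≤ R_L · ε/(1−ε) = 1.33 kΩ × 0.0990/0.9010 = 146 Ω.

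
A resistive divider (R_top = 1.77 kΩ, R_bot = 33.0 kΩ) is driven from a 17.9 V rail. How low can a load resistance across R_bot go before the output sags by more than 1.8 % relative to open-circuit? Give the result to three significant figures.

Output resistance R_th = R_top‖R_bot = (1.77 × 33.0)/34.77 = 1.680 kΩ.
The fractional drop is R_th/(R_th + R_L); requiring this ≤ 0.0180 gives R_L ≥ R_th(1/0.0180 − 1) = 1.680 × 54.56 = 91.6 kΩ.

R_L(min) ≈ 91.6 kΩ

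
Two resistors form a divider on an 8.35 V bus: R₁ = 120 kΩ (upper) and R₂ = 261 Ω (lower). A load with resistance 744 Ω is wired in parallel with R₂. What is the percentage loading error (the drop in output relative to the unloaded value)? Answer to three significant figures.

25.9 %

Unloaded V = 8.35 × 261/120300 = 0.01812 V.
Loaded: R₂‖R_L = 193.2 Ω, giving V = 8.35 × 193.2/120200 = 0.01342 V.
Drop = (0.01812 − 0.01342) / 0.01812 = 25.9 %.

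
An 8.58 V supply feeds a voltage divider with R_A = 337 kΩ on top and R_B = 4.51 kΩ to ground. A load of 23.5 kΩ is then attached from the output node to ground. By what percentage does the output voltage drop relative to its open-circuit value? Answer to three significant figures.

15.9 %

Unloaded V = 8.58 × 4.51/341.5 = 0.1133 V.
Loaded: R_B‖R_L = 3.784 kΩ, giving V = 8.58 × 3.784/340.8 = 0.09527 V.
Drop = (0.1133 − 0.09527) / 0.1133 = 15.9 %.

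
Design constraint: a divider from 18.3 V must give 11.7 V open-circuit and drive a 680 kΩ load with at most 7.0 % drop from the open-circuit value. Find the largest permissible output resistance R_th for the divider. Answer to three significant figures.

Loading drop = R_th/(R_th + R_L) ≤ 0.0700, so R_th ≤ R_L · ε/(1−ε) = 680 kΩ × 0.0700/0.9300 = 51.2 kΩ.

R_th ≤ 51.2 kΩ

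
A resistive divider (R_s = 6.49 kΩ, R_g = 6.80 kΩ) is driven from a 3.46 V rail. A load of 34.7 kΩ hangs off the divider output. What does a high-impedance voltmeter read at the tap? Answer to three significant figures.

V_out ≈ 1.62 V

The load sits in parallel with R_g: R_g‖R_L = (6.80 × 34.7) / (6.80 + 34.7) = 5.686 kΩ.
V_out = 3.46 × 5.686 / (6.49 + 5.686) = 3.46 × 5.686/12.18 = 1.62 V.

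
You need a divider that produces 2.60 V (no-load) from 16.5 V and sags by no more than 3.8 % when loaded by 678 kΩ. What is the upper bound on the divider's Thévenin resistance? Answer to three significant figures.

R_th ≤ 26.8 kΩ

Loading drop = R_th/(R_th + R_L) ≤ 0.0380, so R_th ≤ R_L · ε/(1−ε) = 678 kΩ × 0.0380/0.9620 = 26.8 kΩ.
(Any R1, R2 with R2/(R1+R2) = 0.158 and R1‖R2 ≤ 26.8 kΩ will meet the spec.)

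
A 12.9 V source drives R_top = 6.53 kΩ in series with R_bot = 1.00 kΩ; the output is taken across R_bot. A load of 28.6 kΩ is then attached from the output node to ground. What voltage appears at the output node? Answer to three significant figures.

The load sits in parallel with R_bot: R_bot‖R_L = (1.00 × 28.6) / (1.00 + 28.6) = 0.9662 kΩ.
V_out = 12.9 × 0.9662 / (6.53 + 0.9662) = 12.9 × 0.9662/7.496 = 1.66 V.
(Unloaded it would have been 1.71 V.)

V_out ≈ 1.66 V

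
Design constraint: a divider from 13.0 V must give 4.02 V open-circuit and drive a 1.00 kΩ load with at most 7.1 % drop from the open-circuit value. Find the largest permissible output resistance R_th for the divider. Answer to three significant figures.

Loading drop = R_th/(R_th + R_L) ≤ 0.0710, so R_th ≤ R_L · ε/(1−ε) = 1.00 kΩ × 0.0710/0.9290 = 76.4 Ω.
(Any R1, R2 with R2/(R1+R2) = 0.309 and R1‖R2 ≤ 76.4 Ω will meet the spec.)

R_th ≤ 76.4 Ω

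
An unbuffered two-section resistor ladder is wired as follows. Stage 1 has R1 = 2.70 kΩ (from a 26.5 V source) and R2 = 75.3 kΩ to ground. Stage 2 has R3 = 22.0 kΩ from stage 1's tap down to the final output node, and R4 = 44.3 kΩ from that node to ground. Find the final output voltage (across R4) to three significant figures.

Stage 2 presents R3+R4 = 66.30 kΩ as a load on stage 1's tap.
Stage 1's lower leg becomes R2‖(R3+R4) = 35.26 kΩ, so V_mid = 26.5 × 35.26/37.96 = 24.61 V.
Stage 2 is itself unloaded: V_out = V_mid × R4/(R3+R4) = 24.61 × 44.3/66.30 = 16.4 V.

V_out ≈ 16.4 V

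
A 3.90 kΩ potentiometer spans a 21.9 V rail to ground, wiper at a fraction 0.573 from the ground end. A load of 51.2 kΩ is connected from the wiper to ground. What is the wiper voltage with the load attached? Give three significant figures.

The wiper splits the pot into (1−α)R = 1.665 kΩ above and αR = 2.235 kΩ below.
Lower section ‖ load = 2.141 kΩ.
V_wiper = 21.9 × 2.141/(1.665 + 2.141) = 12.3 V.

V ≈ 12.3 V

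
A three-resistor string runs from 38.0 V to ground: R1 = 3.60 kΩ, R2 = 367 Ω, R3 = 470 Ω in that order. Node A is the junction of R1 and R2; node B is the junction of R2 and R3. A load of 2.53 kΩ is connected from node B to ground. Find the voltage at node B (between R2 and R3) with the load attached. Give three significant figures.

At node B, R3 is in parallel with the load: R3‖R_L = 396.4 Ω.
Below node A the resistance is R2 + (R3‖R_L) = 763.4 Ω, so V_A = 38.0 × 763.4/4363 = 6.648 V.
Then V_B = V_A × (R3‖R_L)/(R2 + R3‖R_L) = 6.648 × 396.4/763.4 = 3.45 V.

V ≈ 3.45 V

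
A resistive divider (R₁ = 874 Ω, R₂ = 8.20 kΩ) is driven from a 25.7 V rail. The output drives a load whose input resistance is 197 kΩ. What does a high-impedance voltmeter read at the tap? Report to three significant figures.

The load sits in parallel with R₂: R₂‖R_L = (8200 × 197000) / (8200 + 197000) = 7872 Ω.
V_out = 25.7 × 7872 / (874 + 7872) = 25.7 × 7872/8746 = 23.1 V.

V_out ≈ 23.1 V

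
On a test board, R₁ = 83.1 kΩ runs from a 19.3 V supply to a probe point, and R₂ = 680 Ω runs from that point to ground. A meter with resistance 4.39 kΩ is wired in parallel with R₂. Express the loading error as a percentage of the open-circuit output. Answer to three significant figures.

Unloaded V = 19.3 × 680/83780 = 0.15665 V.
Loaded: R₂‖R_L = 588.8 Ω, giving V = 19.3 × 588.8/83690 = 0.13579 V.
Drop = (0.15665 − 0.13579) / 0.15665 = 13.3 %.

13.3 %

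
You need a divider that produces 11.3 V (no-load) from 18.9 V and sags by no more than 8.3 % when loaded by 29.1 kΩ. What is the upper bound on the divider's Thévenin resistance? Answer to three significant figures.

Loading drop = R_th/(R_th + R_L) ≤ 0.0830, so R_th ≤ R_L · ε/(1−ε) = 29.1 kΩ × 0.0830/0.9170 = 2.63 kΩ.

R_th ≤ 2.63 kΩ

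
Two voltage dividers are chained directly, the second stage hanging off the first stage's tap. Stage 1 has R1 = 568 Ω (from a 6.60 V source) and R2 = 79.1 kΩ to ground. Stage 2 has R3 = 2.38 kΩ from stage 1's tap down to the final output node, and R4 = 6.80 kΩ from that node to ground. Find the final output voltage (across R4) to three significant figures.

Stage 2 presents R3+R4 = 9180 Ω as a load on stage 1's tap.
Stage 1's lower leg becomes R2‖(R3+R4) = 8225 Ω, so V_mid = 6.60 × 8225/8793 = 6.174 V.
Stage 2 is itself unloaded: V_out = V_mid × R4/(R3+R4) = 6.174 × 6800/9180 = 4.57 V.

V_out ≈ 4.57 V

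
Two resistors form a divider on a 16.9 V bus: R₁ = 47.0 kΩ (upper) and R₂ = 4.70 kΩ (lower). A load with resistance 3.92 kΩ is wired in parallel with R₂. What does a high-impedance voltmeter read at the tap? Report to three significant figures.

The load sits in parallel with R₂: R₂‖R_L = (4.70 × 3.92) / (4.70 + 3.92) = 2.137 kΩ.
V_out = 16.9 × 2.137 / (47.0 + 2.137) = 16.9 × 2.137/49.14 = 0.735 V.
(Unloaded it would have been 1.54 V.)

V_out ≈ 0.735 V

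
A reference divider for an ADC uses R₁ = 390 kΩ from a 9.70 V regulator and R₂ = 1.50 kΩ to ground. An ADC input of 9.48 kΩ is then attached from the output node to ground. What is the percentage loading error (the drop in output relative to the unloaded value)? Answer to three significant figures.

13.6 %

The divider's output (Thévenin) resistance is R₁‖R₂ = 1.494 kΩ.
Fractional drop under load = R_th/(R_th + R_L) = 1.494 / (1.494 + 9.48) = 0.1362.
So the output falls by 13.6 %.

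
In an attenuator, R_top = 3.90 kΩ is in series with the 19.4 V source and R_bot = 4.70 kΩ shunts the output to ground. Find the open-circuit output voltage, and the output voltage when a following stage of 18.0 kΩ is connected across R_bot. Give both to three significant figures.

Unloaded: 10.6 V; loaded: 9.48 V

Open-circuit: V = 19.4 × 4.70/(3.90 + 4.70) = 10.6 V.
With the load, R_bot becomes R_bot‖R_L = 3.727 kΩ, so V = 19.4 × 3.727/7.627 = 9.48 V.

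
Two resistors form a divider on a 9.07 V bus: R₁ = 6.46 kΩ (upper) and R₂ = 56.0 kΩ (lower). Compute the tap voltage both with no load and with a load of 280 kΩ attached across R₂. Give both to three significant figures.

Unloaded: 8.13 V; loaded: 7.97 V

Open-circuit: V = 9.07 × 56.0/(6.46 + 56.0) = 8.13 V.
With the load, R₂ becomes R₂‖R_L = 46.67 kΩ, so V = 9.07 × 46.67/53.13 = 7.97 V.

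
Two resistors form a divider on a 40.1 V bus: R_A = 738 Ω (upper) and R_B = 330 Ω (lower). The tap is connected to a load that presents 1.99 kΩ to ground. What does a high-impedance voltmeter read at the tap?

The load sits in parallel with R_B: R_B‖R_L = (330 × 1990) / (330 + 1990) = 283.1 Ω.
V_out = 40.1 × 283.1 / (738 + 283.1) = 40.1 × 283.1/1021 = 11.1 V.
(Unloaded it would have been 12.4 V.)

V_out ≈ 11.1 V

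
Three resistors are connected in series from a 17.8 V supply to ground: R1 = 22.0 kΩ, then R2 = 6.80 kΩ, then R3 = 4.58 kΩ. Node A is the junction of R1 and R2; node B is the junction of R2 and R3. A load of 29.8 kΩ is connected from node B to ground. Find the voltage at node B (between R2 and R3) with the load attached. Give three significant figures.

V ≈ 2.16 V

At node B, R3 is in parallel with the load: R3‖R_L = 3.970 kΩ.
Below node A the resistance is R2 + (R3‖R_L) = 10.77 kΩ, so V_A = 17.8 × 10.77/32.77 = 5.850 V.
Then V_B = V_A × (R3‖R_L)/(R2 + R3‖R_L) = 5.850 × 3.970/10.77 = 2.16 V.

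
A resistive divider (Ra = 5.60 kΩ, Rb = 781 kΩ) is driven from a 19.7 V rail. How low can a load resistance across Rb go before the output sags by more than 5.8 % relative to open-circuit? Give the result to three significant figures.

R_L(min) ≈ 90.3 kΩ

Output resistance R_th = Ra‖Rb = (5.60 × 781)/786.6 = 5.560 kΩ.
The fractional drop is R_th/(R_th + R_L); requiring this ≤ 0.0580 gives R_L ≥ R_th(1/0.0580 − 1) = 5.560 × 16.24 = 90.3 kΩ.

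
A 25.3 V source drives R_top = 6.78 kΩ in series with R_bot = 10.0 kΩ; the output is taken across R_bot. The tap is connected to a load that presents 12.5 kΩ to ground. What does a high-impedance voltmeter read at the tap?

The load sits in parallel with R_bot: R_bot‖R_L = (10.0 × 12.5) / (10.0 + 12.5) = 5.556 kΩ.
V_out = 25.3 × 5.556 / (6.78 + 5.556) = 25.3 × 5.556/12.34 = 11.4 V.

V_out ≈ 11.4 V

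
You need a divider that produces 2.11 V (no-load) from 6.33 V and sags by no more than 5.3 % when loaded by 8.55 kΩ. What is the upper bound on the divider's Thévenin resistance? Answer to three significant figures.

R_th ≤ 479 Ω

Loading drop = R_th/(R_th + R_L) ≤ 0.0530, so R_th ≤ R_L · ε/(1−ε) = 8.55 kΩ × 0.0530/0.9470 = 479 Ω.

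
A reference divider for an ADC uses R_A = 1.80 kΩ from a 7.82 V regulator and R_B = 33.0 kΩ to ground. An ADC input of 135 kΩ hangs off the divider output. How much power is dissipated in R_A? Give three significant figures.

P ≈ 0.137 mW

Total resistance from the source is R_A + (R_B‖R_L) = 28.32 kΩ, so I = 7.82/28.32 kΩ = 0.2762 mA.
P = I²·R_A = (0.2762 mA)² × 1.80 kΩ = 0.137 mW.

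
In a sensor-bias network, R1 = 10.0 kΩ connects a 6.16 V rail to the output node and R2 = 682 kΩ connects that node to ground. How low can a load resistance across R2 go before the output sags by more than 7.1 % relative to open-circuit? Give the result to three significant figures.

Output resistance R_th = R1‖R2 = (10.0 × 682)/692.0 = 9.855 kΩ.
The fractional drop is R_th/(R_th + R_L); requiring this ≤ 0.0710 gives R_L ≥ R_th(1/0.0710 − 1) = 9.855 × 13.08 = 129 kΩ.

R_L(min) ≈ 129 kΩ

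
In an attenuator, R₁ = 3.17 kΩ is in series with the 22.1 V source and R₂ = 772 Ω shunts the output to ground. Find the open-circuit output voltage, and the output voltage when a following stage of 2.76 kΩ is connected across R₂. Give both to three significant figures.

Unloaded: 4.33 V; loaded: 3.53 V

Open-circuit: V = 22.1 × 772/(3170 + 772) = 4.33 V.
With the load, R₂ becomes R₂‖R_L = 603.3 Ω, so V = 22.1 × 603.3/3773 = 3.53 V.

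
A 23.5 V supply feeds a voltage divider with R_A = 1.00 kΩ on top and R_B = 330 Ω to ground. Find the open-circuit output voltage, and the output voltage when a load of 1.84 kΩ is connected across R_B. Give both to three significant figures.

Open-circuit: V = 23.5 × 330/(1000 + 330) = 5.83 V.
With the load, R_B becomes R_B‖R_L = 279.8 Ω, so V = 23.5 × 279.8/1280 = 5.14 V.

Unloaded: 5.83 V; loaded: 5.14 V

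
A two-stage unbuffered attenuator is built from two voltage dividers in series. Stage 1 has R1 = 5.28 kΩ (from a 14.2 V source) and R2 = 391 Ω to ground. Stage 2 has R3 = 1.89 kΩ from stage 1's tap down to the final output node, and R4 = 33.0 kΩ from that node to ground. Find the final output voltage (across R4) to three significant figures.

Stage 2 presents R3+R4 = 34890 Ω as a load on stage 1's tap.
Stage 1's lower leg becomes R2‖(R3+R4) = 386.7 Ω, so V_mid = 14.2 × 386.7/5667 = 0.9689 V.
Stage 2 is itself unloaded: V_out = V_mid × R4/(R3+R4) = 0.9689 × 33000/34890 = 0.916 V.

V_out ≈ 0.916 V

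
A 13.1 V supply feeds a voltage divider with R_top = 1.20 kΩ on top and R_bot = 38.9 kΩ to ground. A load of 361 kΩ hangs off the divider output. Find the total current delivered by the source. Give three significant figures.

I ≈ 0.361 mA

R_bot‖R_L = 35.12 kΩ, so the source sees R_top + R_bot‖R_L = 36.32 kΩ.
I = 13.1 V / 36.32 kΩ = 0.361 mA.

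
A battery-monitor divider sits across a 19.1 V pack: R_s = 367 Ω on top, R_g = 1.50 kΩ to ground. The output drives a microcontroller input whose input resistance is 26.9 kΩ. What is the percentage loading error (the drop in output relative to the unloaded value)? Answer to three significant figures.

The divider's output (Thévenin) resistance is R_s‖R_g = 294.9 Ω.
Fractional drop under load = R_th/(R_th + R_L) = 294.9 / (294.9 + 26900) = 0.01084.
So the output falls by 1.08 %.

1.08 %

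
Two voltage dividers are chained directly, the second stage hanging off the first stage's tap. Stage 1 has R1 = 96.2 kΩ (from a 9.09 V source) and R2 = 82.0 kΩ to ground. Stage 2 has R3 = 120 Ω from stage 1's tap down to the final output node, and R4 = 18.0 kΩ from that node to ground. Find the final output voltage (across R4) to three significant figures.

Stage 2 presents R3+R4 = 18120 Ω as a load on stage 1's tap.
Stage 1's lower leg becomes R2‖(R3+R4) = 14840 Ω, so V_mid = 9.09 × 14840/111000 = 1.215 V.
Stage 2 is itself unloaded: V_out = V_mid × R4/(R3+R4) = 1.215 × 18000/18120 = 1.21 V.

V_out ≈ 1.21 V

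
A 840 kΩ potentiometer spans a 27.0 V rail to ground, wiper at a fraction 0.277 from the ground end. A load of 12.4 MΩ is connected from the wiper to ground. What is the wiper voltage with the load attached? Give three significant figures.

The wiper splits the pot into (1−α)R = 607.3 kΩ above and αR = 232.7 kΩ below.
Lower section ‖ load = 228.4 kΩ.
V_wiper = 27.0 × 228.4/(607.3 + 228.4) = 7.38 V.

V ≈ 7.38 V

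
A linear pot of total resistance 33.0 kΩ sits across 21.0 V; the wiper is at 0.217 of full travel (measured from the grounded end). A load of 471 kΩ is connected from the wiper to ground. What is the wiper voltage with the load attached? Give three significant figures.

V ≈ 4.50 V

The wiper splits the pot into (1−α)R = 25.84 kΩ above and αR = 7.161 kΩ below.
Lower section ‖ load = 7.054 kΩ.
V_wiper = 21.0 × 7.054/(25.84 + 7.054) = 4.50 V.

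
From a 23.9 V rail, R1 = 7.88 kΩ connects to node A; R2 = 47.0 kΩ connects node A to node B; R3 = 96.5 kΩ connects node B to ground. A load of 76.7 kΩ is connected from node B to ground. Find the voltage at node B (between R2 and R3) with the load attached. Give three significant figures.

V ≈ 10.5 V

At node B, R3 is in parallel with the load: R3‖R_L = 42.73 kΩ.
Below node A the resistance is R2 + (R3‖R_L) = 89.73 kΩ, so V_A = 23.9 × 89.73/97.61 = 21.97 V.
Then V_B = V_A × (R3‖R_L)/(R2 + R3‖R_L) = 21.97 × 42.73/89.73 = 10.5 V.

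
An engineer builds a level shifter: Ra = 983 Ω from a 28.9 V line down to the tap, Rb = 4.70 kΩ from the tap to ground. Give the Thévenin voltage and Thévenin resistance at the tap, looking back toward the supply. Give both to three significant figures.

V_th is the open-circuit tap voltage: 28.9 × 4700/(983 + 4700) = 23.9 V.
With the supply zeroed, Ra and Rb appear in parallel from the tap: R_th = Ra‖Rb = (983 × 4700)/5683 = 813 Ω.

V_th = 23.9 V, R_th = 813 Ω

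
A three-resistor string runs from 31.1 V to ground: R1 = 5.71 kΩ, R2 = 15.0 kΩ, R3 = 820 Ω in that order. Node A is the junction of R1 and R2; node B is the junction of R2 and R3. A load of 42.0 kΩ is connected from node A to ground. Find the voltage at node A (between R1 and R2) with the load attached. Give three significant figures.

V ≈ 20.8 V

Below node A the series string R2+R3 = 15820 Ω sits in parallel with the 42000 Ω load: 11490 Ω.
V_A = 31.1 × 11490/(5710 + 11490) = 20.8 V.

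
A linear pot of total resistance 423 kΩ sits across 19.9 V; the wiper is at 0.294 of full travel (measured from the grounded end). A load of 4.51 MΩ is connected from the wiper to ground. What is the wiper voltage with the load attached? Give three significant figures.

The wiper splits the pot into (1−α)R = 298.6 kΩ above and αR = 124.4 kΩ below.
Lower section ‖ load = 121.0 kΩ.
V_wiper = 19.9 × 121.0/(298.6 + 121.0) = 5.74 V.

V ≈ 5.74 V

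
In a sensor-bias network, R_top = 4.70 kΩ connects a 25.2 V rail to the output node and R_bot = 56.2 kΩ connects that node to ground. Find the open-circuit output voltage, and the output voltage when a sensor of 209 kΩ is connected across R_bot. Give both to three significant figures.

Unloaded: 23.3 V; loaded: 22.8 V

Open-circuit: V = 25.2 × 56.2/(4.70 + 56.2) = 23.3 V.
With the load, R_bot becomes R_bot‖R_L = 44.29 kΩ, so V = 25.2 × 44.29/48.99 = 22.8 V.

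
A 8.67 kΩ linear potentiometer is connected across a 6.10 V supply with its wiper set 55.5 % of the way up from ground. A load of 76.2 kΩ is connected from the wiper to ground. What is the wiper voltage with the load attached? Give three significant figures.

V ≈ 3.29 V

The wiper splits the pot into (1−α)R = 3.858 kΩ above and αR = 4.812 kΩ below.
Lower section ‖ load = 4.526 kΩ.
V_wiper = 6.10 × 4.526/(3.858 + 4.526) = 3.29 V.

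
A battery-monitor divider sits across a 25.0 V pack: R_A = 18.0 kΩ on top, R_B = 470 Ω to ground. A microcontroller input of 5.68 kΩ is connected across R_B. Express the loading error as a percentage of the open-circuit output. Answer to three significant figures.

7.46 %

The divider's output (Thévenin) resistance is R_A‖R_B = 458.0 Ω.
Fractional drop under load = R_th/(R_th + R_L) = 458.0 / (458.0 + 5680) = 0.07462.
So the output falls by 7.46 %.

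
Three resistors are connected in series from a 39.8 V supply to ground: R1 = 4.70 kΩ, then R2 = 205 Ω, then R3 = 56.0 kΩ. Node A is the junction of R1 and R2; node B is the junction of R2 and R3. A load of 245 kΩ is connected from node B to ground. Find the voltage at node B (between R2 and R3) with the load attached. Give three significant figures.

At node B, R3 is in parallel with the load: R3‖R_L = 45580 Ω.
Below node A the resistance is R2 + (R3‖R_L) = 45790 Ω, so V_A = 39.8 × 45790/50490 = 36.09 V.
Then V_B = V_A × (R3‖R_L)/(R2 + R3‖R_L) = 36.09 × 45580/45790 = 35.9 V.

V ≈ 35.9 V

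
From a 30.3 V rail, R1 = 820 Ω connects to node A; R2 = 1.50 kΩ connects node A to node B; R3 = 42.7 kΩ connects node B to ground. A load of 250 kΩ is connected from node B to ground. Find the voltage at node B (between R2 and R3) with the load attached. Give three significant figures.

At node B, R3 is in parallel with the load: R3‖R_L = 36470 Ω.
Below node A the resistance is R2 + (R3‖R_L) = 37970 Ω, so V_A = 30.3 × 37970/38790 = 29.66 V.
Then V_B = V_A × (R3‖R_L)/(R2 + R3‖R_L) = 29.66 × 36470/37970 = 28.5 V.

V ≈ 28.5 V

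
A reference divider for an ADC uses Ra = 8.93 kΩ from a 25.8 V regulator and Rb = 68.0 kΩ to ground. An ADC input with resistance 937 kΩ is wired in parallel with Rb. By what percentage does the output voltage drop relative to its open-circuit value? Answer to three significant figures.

The divider's output (Thévenin) resistance is Ra‖Rb = 7.893 kΩ.
Fractional drop under load = R_th/(R_th + R_L) = 7.893 / (7.893 + 937) = 0.008354.
So the output falls by 0.835 %.

0.835 %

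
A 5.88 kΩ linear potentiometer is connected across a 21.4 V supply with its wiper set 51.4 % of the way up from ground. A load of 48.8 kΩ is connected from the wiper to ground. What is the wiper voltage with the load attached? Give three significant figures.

V ≈ 10.7 V

The wiper splits the pot into (1−α)R = 2.858 kΩ above and αR = 3.022 kΩ below.
Lower section ‖ load = 2.846 kΩ.
V_wiper = 21.4 × 2.846/(2.858 + 2.846) = 10.7 V.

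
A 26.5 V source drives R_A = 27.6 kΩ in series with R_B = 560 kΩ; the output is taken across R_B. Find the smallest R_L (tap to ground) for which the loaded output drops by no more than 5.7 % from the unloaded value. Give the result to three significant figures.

Output resistance R_th = R_A‖R_B = (27.6 × 560)/587.6 = 26.30 kΩ.
The fractional drop is R_th/(R_th + R_L); requiring this ≤ 0.0570 gives R_L ≥ R_th(1/0.0570 − 1) = 26.30 × 16.54 = 435 kΩ.

R_L(min) ≈ 435 kΩ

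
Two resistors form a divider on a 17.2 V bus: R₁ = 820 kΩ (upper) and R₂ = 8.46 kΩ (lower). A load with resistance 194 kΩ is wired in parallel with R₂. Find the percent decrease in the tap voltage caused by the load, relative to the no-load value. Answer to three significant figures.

4.14 %

The divider's output (Thévenin) resistance is R₁‖R₂ = 8.374 kΩ.
Fractional drop under load = R_th/(R_th + R_L) = 8.374 / (8.374 + 194) = 0.04138.
So the output falls by 4.14 %.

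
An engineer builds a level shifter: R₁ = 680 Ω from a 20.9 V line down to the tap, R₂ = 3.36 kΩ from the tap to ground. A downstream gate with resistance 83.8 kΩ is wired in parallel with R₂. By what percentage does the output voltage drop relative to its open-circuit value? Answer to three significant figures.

The divider's output (Thévenin) resistance is R₁‖R₂ = 565.5 Ω.
Fractional drop under load = R_th/(R_th + R_L) = 565.5 / (565.5 + 83800) = 0.006704.
So the output falls by 0.670 %.

0.670 %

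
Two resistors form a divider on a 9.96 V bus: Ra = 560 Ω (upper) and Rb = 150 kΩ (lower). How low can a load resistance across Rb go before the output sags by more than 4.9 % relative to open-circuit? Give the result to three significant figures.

R_L(min) ≈ 10.8 kΩ

Output resistance R_th = Ra‖Rb = (560 × 150000)/150600 = 557.9 Ω.
The fractional drop is R_th/(R_th + R_L); requiring this ≤ 0.0490 gives R_L ≥ R_th(1/0.0490 − 1) = 557.9 × 19.41 = 10.8 kΩ.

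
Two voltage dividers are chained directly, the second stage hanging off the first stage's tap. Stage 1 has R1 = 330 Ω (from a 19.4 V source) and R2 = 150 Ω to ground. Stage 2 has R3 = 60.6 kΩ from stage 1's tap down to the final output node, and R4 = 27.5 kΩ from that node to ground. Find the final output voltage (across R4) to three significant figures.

V_out ≈ 1.89 V

Stage 2 presents R3+R4 = 88100 Ω as a load on stage 1's tap.
Stage 1's lower leg becomes R2‖(R3+R4) = 149.7 Ω, so V_mid = 19.4 × 149.7/479.7 = 6.055 V.
Stage 2 is itself unloaded: V_out = V_mid × R4/(R3+R4) = 6.055 × 27500/88100 = 1.89 V.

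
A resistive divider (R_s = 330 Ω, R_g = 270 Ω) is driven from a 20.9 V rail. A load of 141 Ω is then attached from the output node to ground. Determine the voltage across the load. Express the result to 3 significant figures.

V_out ≈ 4.58 V

The load sits in parallel with R_g: R_g‖R_L = (270 × 141) / (270 + 141) = 92.63 Ω.
V_out = 20.9 × 92.63 / (330 + 92.63) = 20.9 × 92.63/422.6 = 4.58 V.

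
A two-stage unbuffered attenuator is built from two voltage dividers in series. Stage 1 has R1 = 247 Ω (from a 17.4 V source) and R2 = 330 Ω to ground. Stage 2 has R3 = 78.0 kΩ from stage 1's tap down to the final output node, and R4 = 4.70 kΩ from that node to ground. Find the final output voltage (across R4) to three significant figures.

Stage 2 presents R3+R4 = 82700 Ω as a load on stage 1's tap.
Stage 1's lower leg becomes R2‖(R3+R4) = 328.7 Ω, so V_mid = 17.4 × 328.7/575.7 = 9.935 V.
Stage 2 is itself unloaded: V_out = V_mid × R4/(R3+R4) = 9.935 × 4700/82700 = 0.565 V.

V_out ≈ 0.565 V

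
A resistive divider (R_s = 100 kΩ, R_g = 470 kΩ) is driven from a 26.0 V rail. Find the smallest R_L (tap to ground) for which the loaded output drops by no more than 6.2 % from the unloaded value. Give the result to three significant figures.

Output resistance R_th = R_s‖R_g = (100 × 470)/570.0 = 82.46 kΩ.
The fractional drop is R_th/(R_th + R_L); requiring this ≤ 0.0620 gives R_L ≥ R_th(1/0.0620 − 1) = 82.46 × 15.13 = 1.25 MΩ.

R_L(min) ≈ 1.25 MΩ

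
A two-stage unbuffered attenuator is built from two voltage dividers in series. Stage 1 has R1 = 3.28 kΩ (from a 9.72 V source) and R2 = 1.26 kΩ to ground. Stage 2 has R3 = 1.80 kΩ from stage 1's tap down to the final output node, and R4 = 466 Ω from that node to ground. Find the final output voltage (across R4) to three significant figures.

Stage 2 presents R3+R4 = 2266 Ω as a load on stage 1's tap.
Stage 1's lower leg becomes R2‖(R3+R4) = 809.7 Ω, so V_mid = 9.72 × 809.7/4090 = 1.925 V.
Stage 2 is itself unloaded: V_out = V_mid × R4/(R3+R4) = 1.925 × 466/2266 = 0.396 V.

V_out ≈ 0.396 V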